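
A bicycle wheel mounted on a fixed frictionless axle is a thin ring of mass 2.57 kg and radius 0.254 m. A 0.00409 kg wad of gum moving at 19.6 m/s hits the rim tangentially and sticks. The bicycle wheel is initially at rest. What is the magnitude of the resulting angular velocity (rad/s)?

|ω_f| ≈ 0.123 rad/s

About the axle the impulsive forces during the collision are internal, so angular momentum about that axis is conserved.
I_p = (2.57)(0.254)² = 0.1658 kg·m². Taking the sense of the wad of gum's angular momentum as positive, L_{wad} = m v R = (0.00409)(19.6)(0.254) = 0.02036 kg·m²/s.
L_i = 0 + 0.02036 = 0.02036 kg·m²/s.
After sticking, I_f = I_p + m R² = 0.1658 + (0.00409)(0.254)² = 0.1661 kg·m².
ω_f = L_i / I_f = 0.02036 / 0.1661 = 0.1226 rad/s.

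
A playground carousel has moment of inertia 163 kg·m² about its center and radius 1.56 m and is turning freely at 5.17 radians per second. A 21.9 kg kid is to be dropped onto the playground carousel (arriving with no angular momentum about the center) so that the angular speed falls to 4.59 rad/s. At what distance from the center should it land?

r ≈ 0.970 m

The added mass arrives with no angular momentum about the center, and any external torque about the center is negligible, so the system's angular momentum is conserved.
I_p ω_i = (I_p + m r²) ω_f ⇒ m r² = I_p(ω_i/ω_f − 1) = 163.0(5.17/4.59 − 1) = 20.60 kg·m².
r = √(20.60/21.9) = 0.9698 m.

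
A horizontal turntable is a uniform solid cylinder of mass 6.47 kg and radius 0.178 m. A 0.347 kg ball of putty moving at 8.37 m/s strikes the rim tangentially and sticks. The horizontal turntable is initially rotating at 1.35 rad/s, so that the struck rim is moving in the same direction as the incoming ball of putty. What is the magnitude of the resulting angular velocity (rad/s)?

About the axle the impulsive forces during the collision are internal, so angular momentum about that axis is conserved.
I_p = ½(6.47)(0.178)² = 0.1025 kg·m². Taking the sense of the ball of putty's angular momentum as positive, L_{ball} = m v R = (0.347)(8.37)(0.178) = 0.5170 kg·m²/s.
L_i = +I_p ω_p + m v R = +(0.1025)(1.35) + 0.5170 = 0.6554 kg·m²/s.
After sticking, I_f = I_p + m R² = 0.1025 + (0.347)(0.178)² = 0.1135 kg·m².
ω_f = L_i / I_f = 0.6554 / 0.1135 = 5.774 rad/s.

|ω_f| ≈ 5.77 rad/s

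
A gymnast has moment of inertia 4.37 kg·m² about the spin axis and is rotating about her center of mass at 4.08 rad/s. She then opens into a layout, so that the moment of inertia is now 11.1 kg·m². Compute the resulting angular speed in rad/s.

ω₂ ≈ 1.61 rad/s

No external torque acts about the spin axis, so angular momentum is conserved.
ω₂ = I₁ω₁ / I₂ = (4.370)(4.08 rad/s) / (11.10) = 1.606 rad/s.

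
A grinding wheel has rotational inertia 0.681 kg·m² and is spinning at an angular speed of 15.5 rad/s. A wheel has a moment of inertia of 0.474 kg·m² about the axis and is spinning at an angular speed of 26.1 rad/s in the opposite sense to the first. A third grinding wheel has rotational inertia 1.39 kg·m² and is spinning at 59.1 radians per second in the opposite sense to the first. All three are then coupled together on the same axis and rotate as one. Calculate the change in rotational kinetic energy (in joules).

No external torque acts about the common axis, so total angular momentum is conserved.
Taking A's sense as positive: L = (0.6810)(15.5) − (0.4740)(26.1) − (1.390)(59.1) = -83.96 kg·m²·rad/s.
Combined I = 0.6810 + 0.4740 + 1.390 = 2.545 kg·m².
ω_f = L / I = -83.96 / 2.545 = -32.99 rad/s.
KE_i = ½ΣIω² = 2671 J; KE_f = ½(2.545)(32.99)² = 1385 J.

ΔKE ≈ -1290 J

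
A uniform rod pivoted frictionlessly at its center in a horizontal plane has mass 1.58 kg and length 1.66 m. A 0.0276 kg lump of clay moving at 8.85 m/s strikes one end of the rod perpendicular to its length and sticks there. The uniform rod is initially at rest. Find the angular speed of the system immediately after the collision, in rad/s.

The axle reaction passes through the pivot and exerts no torque about it; angular momentum about the pivot is conserved through the impact.
I_p = (1/12)(1.58)(1.66)² = 0.3628 kg·m². Taking the sense of the lump of clay's angular momentum as positive, L_{lump} = m v R = (0.0276)(8.85)(1.66/2) = 0.2027 kg·m²/s.
L_i = 0 + 0.2027 = 0.2027 kg·m²/s.
After sticking, I_f = I_p + m R² = 0.3628 + (0.0276)(1.66/2)² = 0.3818 kg·m².
ω_f = L_i / I_f = 0.2027 / 0.3818 = 0.5310 rad/s.

|ω_f| ≈ 0.531 rad/s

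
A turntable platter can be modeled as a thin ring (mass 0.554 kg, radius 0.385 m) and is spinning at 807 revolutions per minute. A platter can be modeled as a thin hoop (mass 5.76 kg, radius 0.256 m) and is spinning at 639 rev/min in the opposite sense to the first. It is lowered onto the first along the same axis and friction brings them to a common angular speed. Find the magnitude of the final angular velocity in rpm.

No external torque acts about the common axis, so total angular momentum is conserved.
Moments of inertia: I_A = (0.554)(0.385)² = 0.08212 kg·m²; I_B = (5.76)(0.256)² = 0.3775 kg·m².
Taking A's sense as positive: L = (0.08212)(807) − (0.3775)(639) = -174.9 kg·m²·rpm.
Combined I = 0.08212 + 0.3775 = 0.4596 kg·m².
ω_f = L / I = -174.9 / 0.4596 = -380.6 rpm.

|ω_f| ≈ 381 rpm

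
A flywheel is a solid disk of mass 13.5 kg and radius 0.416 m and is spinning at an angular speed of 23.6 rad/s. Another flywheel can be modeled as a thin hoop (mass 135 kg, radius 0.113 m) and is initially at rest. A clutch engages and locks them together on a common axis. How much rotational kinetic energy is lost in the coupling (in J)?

ΔKE lost ≈ 194 J

No external torque acts about the common axis, so total angular momentum is conserved.
Moments of inertia: I_A = ½(13.5)(0.416)² = 1.168 kg·m²; I_B = (135)(0.113)² = 1.724 kg·m².
Taking A's sense as positive: L = (1.168)(23.6) = 27.57 kg·m²·rad/s.
Combined I = 1.168 + 1.724 = 2.892 kg·m².
ω_f = L / I = 27.57 / 2.892 = 9.533 rad/s.
KE_i = ½ΣIω² = 325.3 J; KE_f = ½(2.892)(9.533)² = 131.4 J.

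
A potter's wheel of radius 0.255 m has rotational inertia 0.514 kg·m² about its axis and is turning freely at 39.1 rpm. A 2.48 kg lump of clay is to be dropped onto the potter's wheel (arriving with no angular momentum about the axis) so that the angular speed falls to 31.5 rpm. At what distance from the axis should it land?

No external torque acts about the axis; L_before = L_after.
I_p ω_i = (I_p + m r²) ω_f ⇒ m r² = I_p(ω_i/ω_f − 1) = 0.5140(39.1/31.5 − 1) = 0.1240 kg·m².
r = √(0.1240/2.48) = 0.2236 m.

r ≈ 0.224 m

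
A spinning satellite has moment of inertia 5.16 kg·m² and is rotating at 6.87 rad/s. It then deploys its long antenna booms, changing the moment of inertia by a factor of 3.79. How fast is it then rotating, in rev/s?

ω₂ ≈ 0.288 rev/s

No external torque acts about the spin axis, so angular momentum is conserved.
I₂ = 3.79 × 5.16 = 19.56 kg·m².
ω₂ = I₁ω₁ / I₂ = (5.160)(6.87 rad/s) / (19.56) = 1.813 rad/s = 0.2885 rev/s.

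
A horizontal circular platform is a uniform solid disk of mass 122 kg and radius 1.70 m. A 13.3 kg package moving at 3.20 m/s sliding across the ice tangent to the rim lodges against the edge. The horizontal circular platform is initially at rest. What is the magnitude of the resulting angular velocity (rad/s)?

|ω_f| ≈ 0.337 rad/s

The axle reaction passes through the central axle and exerts no torque about it; angular momentum about the central axle is conserved through the impact.
I_p = ½(122)(1.70)² = 176.3 kg·m². Taking the sense of the package's angular momentum as positive, L_{package} = m v R = (13.3)(3.20)(1.70) = 72.35 kg·m²/s.
L_i = 0 + 72.35 = 72.35 kg·m²/s.
After sticking, I_f = I_p + m R² = 176.3 + (13.3)(1.70)² = 214.7 kg·m².
ω_f = L_i / I_f = 72.35 / 214.7 = 0.3369 rad/s.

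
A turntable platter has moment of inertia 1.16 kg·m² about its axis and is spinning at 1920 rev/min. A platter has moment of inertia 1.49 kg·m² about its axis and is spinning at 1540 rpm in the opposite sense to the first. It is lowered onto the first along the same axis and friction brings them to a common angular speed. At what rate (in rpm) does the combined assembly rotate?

|ω_f| ≈ 25.4 rpm

No external torque acts about the common axis, so total angular momentum is conserved.
Taking A's sense as positive: L = (1.160)(1920) − (1.490)(1540) = -67.40 kg·m²·rpm.
Combined I = 1.160 + 1.490 = 2.650 kg·m².
ω_f = L / I = -67.40 / 2.650 = -25.43 rpm.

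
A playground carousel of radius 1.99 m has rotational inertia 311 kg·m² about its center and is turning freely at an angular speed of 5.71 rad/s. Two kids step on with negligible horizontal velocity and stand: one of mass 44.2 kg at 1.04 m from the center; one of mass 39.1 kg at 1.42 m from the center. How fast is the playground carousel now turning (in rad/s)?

No external torque acts about the center; L_before = L_after.
Added inertia Σmr² = (44.2)(1.04)² + (39.1)(1.42)² = 126.6 kg·m²; I_f = 311.0 + 126.6 = 437.6 kg·m².
ω_f = I_p ω_i / I_f = (311.0)(5.71) / 437.6 = 4.058 rad/s.

ω_f ≈ 4.06 rad/s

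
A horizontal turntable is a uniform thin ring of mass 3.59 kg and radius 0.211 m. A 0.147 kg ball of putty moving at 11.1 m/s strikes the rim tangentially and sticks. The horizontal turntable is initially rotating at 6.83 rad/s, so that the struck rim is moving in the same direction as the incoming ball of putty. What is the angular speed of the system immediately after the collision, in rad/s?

|ω_f| ≈ 8.63 rad/s

About the axle the impulsive forces during the collision are internal, so angular momentum about that axis is conserved.
I_p = (3.59)(0.211)² = 0.1598 kg·m². Taking the sense of the ball of putty's angular momentum as positive, L_{ball} = m v R = (0.147)(11.1)(0.211) = 0.3443 kg·m²/s.
L_i = +I_p ω_p + m v R = +(0.1598)(6.83) + 0.3443 = 1.436 kg·m²/s.
After sticking, I_f = I_p + m R² = 0.1598 + (0.147)(0.211)² = 0.1664 kg·m².
ω_f = L_i / I_f = 1.436 / 0.1664 = 8.631 rad/s.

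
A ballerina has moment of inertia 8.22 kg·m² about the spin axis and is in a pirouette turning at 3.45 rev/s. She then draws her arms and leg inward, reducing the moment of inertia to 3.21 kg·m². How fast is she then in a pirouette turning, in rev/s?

No external torque acts about the spin axis, so angular momentum is conserved.
ω₂ = I₁ω₁ / I₂ = (8.220)(3.45 rev/s) / (3.210) = 8.835 rev/s.

ω₂ ≈ 8.83 rev/s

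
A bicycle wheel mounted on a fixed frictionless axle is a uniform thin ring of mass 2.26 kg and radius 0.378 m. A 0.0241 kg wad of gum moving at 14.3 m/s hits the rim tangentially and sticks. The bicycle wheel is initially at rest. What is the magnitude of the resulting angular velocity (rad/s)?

The axle reaction passes through the axle and exerts no torque about it; angular momentum about the axle is conserved through the impact.
I_p = (2.26)(0.378)² = 0.3229 kg·m². Taking the sense of the wad of gum's angular momentum as positive, L_{wad} = m v R = (0.0241)(14.3)(0.378) = 0.1303 kg·m²/s.
L_i = 0 + 0.1303 = 0.1303 kg·m²/s.
After sticking, I_f = I_p + m R² = 0.3229 + (0.0241)(0.378)² = 0.3264 kg·m².
ω_f = L_i / I_f = 0.1303 / 0.3264 = 0.3992 rad/s.

|ω_f| ≈ 0.399 rad/s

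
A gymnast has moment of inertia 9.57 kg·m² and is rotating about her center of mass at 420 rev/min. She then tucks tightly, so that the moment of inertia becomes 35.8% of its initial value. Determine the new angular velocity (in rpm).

ω₂ ≈ 1170 rpm

Angular momentum about the spin axis is conserved since the torque about it is zero.
I₂ = 0.358 × 9.57 = 3.426 kg·m².
ω₂ = I₁ω₁ / I₂ = (9.570)(420 rpm) / (3.426) = 1173 rpm.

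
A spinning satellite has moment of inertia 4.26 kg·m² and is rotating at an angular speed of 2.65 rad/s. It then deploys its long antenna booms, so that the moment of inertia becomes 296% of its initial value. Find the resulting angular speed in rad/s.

With no external torque about the axis, L is conserved: I₁ω₁ = I₂ω₂.
I₂ = 2.96 × 4.26 = 12.61 kg·m².
ω₂ = I₁ω₁ / I₂ = (4.260)(2.65 rad/s) / (12.61) = 0.8953 rad/s.

ω₂ ≈ 0.895 rad/s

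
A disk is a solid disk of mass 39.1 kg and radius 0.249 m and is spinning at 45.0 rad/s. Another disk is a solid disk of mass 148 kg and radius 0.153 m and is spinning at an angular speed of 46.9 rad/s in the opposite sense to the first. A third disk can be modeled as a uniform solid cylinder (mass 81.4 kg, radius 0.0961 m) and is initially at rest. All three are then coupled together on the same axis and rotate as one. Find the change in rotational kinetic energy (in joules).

The coupling torques are internal; angular momentum about the shared axis is conserved.
Moments of inertia: I_A = ½(39.1)(0.249)² = 1.212 kg·m²; I_B = ½(148)(0.153)² = 1.732 kg·m²; I_C = ½(81.4)(0.0961)² = 0.3759 kg·m².
Taking A's sense as positive: L = (1.212)(45.0) − (1.732)(46.9) = -26.70 kg·m²·rad/s.
Combined I = 1.212 + 1.732 + 0.3759 = 3.320 kg·m².
ω_f = L / I = -26.70 / 3.320 = -8.041 rad/s.
KE_i = ½ΣIω² = 3132 J; KE_f = ½(3.320)(8.041)² = 107.3 J.

ΔKE ≈ -3030 J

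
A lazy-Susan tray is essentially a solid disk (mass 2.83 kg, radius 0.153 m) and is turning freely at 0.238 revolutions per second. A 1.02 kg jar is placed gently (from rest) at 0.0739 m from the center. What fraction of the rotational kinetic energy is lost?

fraction ≈ 0.144

The added mass arrives with no angular momentum about the center, and any external torque about the center is negligible, so the system's angular momentum is conserved.
I_p = ½(2.83)(0.153)² = 0.03312 kg·m².
Added inertia Σmr² = (1.02)(0.0739)² = 0.005570 kg·m²; I_f = 0.03312 + 0.005570 = 0.03869 kg·m².
ω_f = I_p ω_i / I_f = (0.03312)(0.238) / 0.03869 = 0.2037 rev/s.
KE_i = ½(0.03312)(1.495 rad/s)² = 0.03704 J; KE_f = ½(0.03869)(1.280)² = 0.03170 J.
Fraction lost = 0.1440.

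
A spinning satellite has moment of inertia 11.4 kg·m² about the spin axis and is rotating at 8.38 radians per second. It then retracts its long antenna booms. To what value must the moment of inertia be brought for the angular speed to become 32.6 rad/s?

I₂ ≈ 2.93 kg·m²

Angular momentum about the spin axis is conserved since the torque about it is zero.
I₂ = I₁ω₁ / ω₂ = (11.4)(8.38) / (32.6) = 2.930 kg·m².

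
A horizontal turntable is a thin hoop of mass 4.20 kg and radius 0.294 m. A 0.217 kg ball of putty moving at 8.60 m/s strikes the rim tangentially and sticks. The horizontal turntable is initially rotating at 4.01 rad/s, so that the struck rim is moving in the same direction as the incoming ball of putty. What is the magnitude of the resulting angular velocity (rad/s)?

|ω_f| ≈ 5.25 rad/s

About the axle the impulsive forces during the collision are internal, so angular momentum about that axis is conserved.
I_p = (4.20)(0.294)² = 0.3630 kg·m². Taking the sense of the ball of putty's angular momentum as positive, L_{ball} = m v R = (0.217)(8.60)(0.294) = 0.5487 kg·m²/s.
L_i = +I_p ω_p + m v R = +(0.3630)(4.01) + 0.5487 = 2.004 kg·m²/s.
After sticking, I_f = I_p + m R² = 0.3630 + (0.217)(0.294)² = 0.3818 kg·m².
ω_f = L_i / I_f = 2.004 / 0.3818 = 5.250 rad/s.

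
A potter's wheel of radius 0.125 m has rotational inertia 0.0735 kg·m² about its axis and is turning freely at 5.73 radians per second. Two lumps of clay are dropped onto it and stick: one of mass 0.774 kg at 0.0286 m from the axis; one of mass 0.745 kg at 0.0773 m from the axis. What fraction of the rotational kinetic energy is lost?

fraction ≈ 0.0647

No external torque acts about the axis; L_before = L_after.
Added inertia Σmr² = (0.774)(0.0286)² + (0.745)(0.0773)² = 0.005085 kg·m²; I_f = 0.07350 + 0.005085 = 0.07858 kg·m².
ω_f = I_p ω_i / I_f = (0.07350)(5.73) / 0.07858 = 5.359 rad/s.
KE_i = ½(0.07350)(5.730 rad/s)² = 1.207 J; KE_f = ½(0.07858)(5.359)² = 1.129 J.
Fraction lost = 0.06470.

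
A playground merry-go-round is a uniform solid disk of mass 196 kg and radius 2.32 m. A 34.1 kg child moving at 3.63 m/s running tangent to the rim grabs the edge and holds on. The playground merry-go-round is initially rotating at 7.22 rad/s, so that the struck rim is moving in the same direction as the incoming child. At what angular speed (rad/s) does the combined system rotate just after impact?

|ω_f| ≈ 5.76 rad/s

About the axle the impulsive forces during the collision are internal, so angular momentum about that axis is conserved.
I_p = ½(196)(2.32)² = 527.5 kg·m². Taking the sense of the child's angular momentum as positive, L_{child} = m v R = (34.1)(3.63)(2.32) = 287.2 kg·m²/s.
L_i = +I_p ω_p + m v R = +(527.5)(7.22) + 287.2 = 4096 kg·m²/s.
After sticking, I_f = I_p + m R² = 527.5 + (34.1)(2.32)² = 711.0 kg·m².
ω_f = L_i / I_f = 4096 / 711.0 = 5.760 rad/s.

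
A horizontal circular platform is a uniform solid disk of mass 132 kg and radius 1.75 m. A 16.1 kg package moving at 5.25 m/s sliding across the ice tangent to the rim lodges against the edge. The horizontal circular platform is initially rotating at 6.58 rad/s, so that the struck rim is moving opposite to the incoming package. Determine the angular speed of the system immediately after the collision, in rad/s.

|ω_f| ≈ 4.70 rad/s

About the central axle the impulsive forces during the collision are internal, so angular momentum about that axis is conserved.
I_p = ½(132)(1.75)² = 202.1 kg·m². Taking the sense of the package's angular momentum as positive, L_{package} = m v R = (16.1)(5.25)(1.75) = 147.9 kg·m²/s.
L_i = −I_p ω_p + m v R = −(202.1)(6.58) + 147.9 = -1182 kg·m²/s.
After sticking, I_f = I_p + m R² = 202.1 + (16.1)(1.75)² = 251.4 kg·m².
ω_f = L_i / I_f = -1182 / 251.4 = -4.701 rad/s.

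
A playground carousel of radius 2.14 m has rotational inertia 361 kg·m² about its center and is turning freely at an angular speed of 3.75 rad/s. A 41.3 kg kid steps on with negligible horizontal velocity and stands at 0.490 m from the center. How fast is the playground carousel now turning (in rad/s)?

ω_f ≈ 3.65 rad/s

The added mass arrives with no angular momentum about the center, and any external torque about the center is negligible, so the system's angular momentum is conserved.
Added inertia Σmr² = (41.3)(0.490)² = 9.916 kg·m²; I_f = 361.0 + 9.916 = 370.9 kg·m².
ω_f = I_p ω_i / I_f = (361.0)(3.75) / 370.9 = 3.650 rad/s.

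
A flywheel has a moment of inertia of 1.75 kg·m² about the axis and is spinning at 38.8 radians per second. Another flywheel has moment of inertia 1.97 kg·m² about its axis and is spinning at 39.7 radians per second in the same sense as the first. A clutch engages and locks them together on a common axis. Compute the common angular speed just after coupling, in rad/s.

The coupling torques are internal; angular momentum about the shared axis is conserved.
Taking A's sense as positive: L = (1.750)(38.8) + (1.970)(39.7) = 146.1 kg·m²·rad/s.
Combined I = 1.750 + 1.970 = 3.720 kg·m².
ω_f = L / I = 146.1 / 3.720 = 39.28 rad/s.

|ω_f| ≈ 39.3 rad/s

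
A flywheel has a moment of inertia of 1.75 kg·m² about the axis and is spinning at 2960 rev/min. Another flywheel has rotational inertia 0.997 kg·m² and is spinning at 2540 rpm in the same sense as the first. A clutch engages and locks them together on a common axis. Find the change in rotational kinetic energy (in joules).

ΔKE ≈ -614 J

No external torque acts about the common axis, so total angular momentum is conserved.
Taking A's sense as positive: L = (1.750)(2960) + (0.9970)(2540) = 7712 kg·m²·rpm.
Combined I = 1.750 + 0.9970 = 2.747 kg·m².
ω_f = L / I = 7712 / 2.747 = 2808 rpm.
KE_i = ½ΣIω² = 1.193e+05 J; KE_f = ½(2.747)(294.0)² = 1.187e+05 J.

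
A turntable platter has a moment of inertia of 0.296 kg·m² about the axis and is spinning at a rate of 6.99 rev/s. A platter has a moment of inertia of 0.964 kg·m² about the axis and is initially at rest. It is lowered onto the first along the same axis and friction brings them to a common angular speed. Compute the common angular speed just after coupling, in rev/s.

|ω_f| ≈ 1.64 rev/s

No external torque acts about the common axis, so total angular momentum is conserved.
Taking A's sense as positive: L = (0.2960)(6.99) = 2.069 kg·m²·rev/s.
Combined I = 0.2960 + 0.9640 = 1.260 kg·m².
ω_f = L / I = 2.069 / 1.260 = 1.642 rev/s.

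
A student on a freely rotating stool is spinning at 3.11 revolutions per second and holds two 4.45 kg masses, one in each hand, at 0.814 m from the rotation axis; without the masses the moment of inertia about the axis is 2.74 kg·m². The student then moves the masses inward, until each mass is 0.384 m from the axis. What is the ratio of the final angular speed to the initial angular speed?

With no external torque about the axis, L is conserved: I₁ω₁ = I₂ω₂.
I₁ = 2.74 + 2(4.45)(0.814)² = 8.637 kg·m²; I₂ = 2.74 + 2(4.45)(0.384)² = 4.052 kg·m².
ω₂/ω₁ = I₁/I₂ = 8.637 / 4.052 = 2.131.

ω₂/ω₁ ≈ 2.13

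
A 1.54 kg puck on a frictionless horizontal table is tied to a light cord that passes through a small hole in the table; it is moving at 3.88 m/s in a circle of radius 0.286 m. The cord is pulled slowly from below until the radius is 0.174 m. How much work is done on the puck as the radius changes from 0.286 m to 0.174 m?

W ≈ 19.7 J

The only horizontal force on the mass is along the cord (radial), so it exerts no torque about the hole and angular momentum m v r is conserved.
v₂ = v₁ r₁ / r₂ = (3.88)(0.286) / (0.174) = 6.377 m/s.
W = ΔKE = ½m(v₂² − v₁²) = 19.73 J.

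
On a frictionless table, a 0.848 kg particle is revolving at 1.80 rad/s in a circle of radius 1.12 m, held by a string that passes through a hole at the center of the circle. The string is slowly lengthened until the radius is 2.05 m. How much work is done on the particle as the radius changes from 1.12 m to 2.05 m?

W ≈ -1.21 J

No torque about the axis ⇒ m r₁² ω₁ = m r₂² ω₂.
ω₂ = ω₁ (r₁/r₂)² = (1.80)(1.12/2.05)² = 0.5373 rad/s.
W = ΔKE = ½m(v₂² − v₁²) = -1.209 J.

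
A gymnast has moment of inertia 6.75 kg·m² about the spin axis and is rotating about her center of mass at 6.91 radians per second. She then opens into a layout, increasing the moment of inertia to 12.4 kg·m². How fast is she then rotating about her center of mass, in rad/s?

No external torque acts about the spin axis, so angular momentum is conserved.
ω₂ = I₁ω₁ / I₂ = (6.750)(6.91 rad/s) / (12.40) = 3.761 rad/s.

ω₂ ≈ 3.76 rad/s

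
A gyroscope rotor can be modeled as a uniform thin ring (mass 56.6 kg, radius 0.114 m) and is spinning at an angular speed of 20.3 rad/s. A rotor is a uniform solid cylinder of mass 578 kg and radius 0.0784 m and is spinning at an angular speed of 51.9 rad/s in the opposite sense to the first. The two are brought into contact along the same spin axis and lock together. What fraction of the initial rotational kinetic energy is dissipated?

fraction ≈ 0.533

No external torque acts about the common axis, so total angular momentum is conserved.
Moments of inertia: I_A = (56.6)(0.114)² = 0.7356 kg·m²; I_B = ½(578)(0.0784)² = 1.776 kg·m².
Taking A's sense as positive: L = (0.7356)(20.3) − (1.776)(51.9) = -77.26 kg·m²·rad/s.
Combined I = 0.7356 + 1.776 = 2.512 kg·m².
ω_f = L / I = -77.26 / 2.512 = -30.76 rad/s.
KE_i = ½ΣIω² = 2544 J; KE_f = ½(2.512)(30.76)² = 1188 J.
Fraction dissipated = (KE_i − KE_f)/KE_i = 0.5329.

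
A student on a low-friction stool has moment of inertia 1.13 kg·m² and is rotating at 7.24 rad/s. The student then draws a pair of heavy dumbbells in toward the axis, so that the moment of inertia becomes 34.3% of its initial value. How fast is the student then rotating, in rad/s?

ω₂ ≈ 21.1 rad/s

With no external torque about the axis, L is conserved: I₁ω₁ = I₂ω₂.
I₂ = 0.343 × 1.13 = 0.3876 kg·m².
ω₂ = I₁ω₁ / I₂ = (1.130)(7.24 rad/s) / (0.3876) = 21.11 rad/s.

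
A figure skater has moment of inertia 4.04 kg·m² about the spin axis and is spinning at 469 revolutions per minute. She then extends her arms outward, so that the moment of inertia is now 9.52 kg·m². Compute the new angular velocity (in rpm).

With no external torque about the axis, L is conserved: I₁ω₁ = I₂ω₂.
ω₂ = I₁ω₁ / I₂ = (4.040)(469 rpm) / (9.520) = 199.0 rpm.

ω₂ ≈ 199 rpm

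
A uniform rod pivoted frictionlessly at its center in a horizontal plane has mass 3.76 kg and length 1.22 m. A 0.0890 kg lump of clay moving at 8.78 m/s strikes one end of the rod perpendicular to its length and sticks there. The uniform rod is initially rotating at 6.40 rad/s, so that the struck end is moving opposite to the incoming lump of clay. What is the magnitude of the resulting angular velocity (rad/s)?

|ω_f| ≈ 5.02 rad/s

The axle reaction passes through the pivot and exerts no torque about it; angular momentum about the pivot is conserved through the impact.
I_p = (1/12)(3.76)(1.22)² = 0.4664 kg·m². Taking the sense of the lump of clay's angular momentum as positive, L_{lump} = m v R = (0.0890)(8.78)(1.22/2) = 0.4767 kg·m²/s.
L_i = −I_p ω_p + m v R = −(0.4664)(6.40) + 0.4767 = -2.508 kg·m²/s.
After sticking, I_f = I_p + m R² = 0.4664 + (0.0890)(1.22/2)² = 0.4995 kg·m².
ω_f = L_i / I_f = -2.508 / 0.4995 = -5.021 rad/s.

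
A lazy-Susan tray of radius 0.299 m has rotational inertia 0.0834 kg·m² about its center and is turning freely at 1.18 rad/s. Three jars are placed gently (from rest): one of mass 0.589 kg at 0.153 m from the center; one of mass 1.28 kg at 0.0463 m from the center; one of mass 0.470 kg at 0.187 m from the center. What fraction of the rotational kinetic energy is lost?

The added mass arrives with no angular momentum about the center, and any external torque about the center is negligible, so the system's angular momentum is conserved.
Added inertia Σmr² = (0.589)(0.153)² + (1.28)(0.0463)² + (0.470)(0.187)² = 0.03297 kg·m²; I_f = 0.08340 + 0.03297 = 0.1164 kg·m².
ω_f = I_p ω_i / I_f = (0.08340)(1.18) / 0.1164 = 0.8457 rad/s.
KE_i = ½(0.08340)(1.180 rad/s)² = 0.05806 J; KE_f = ½(0.1164)(0.8457)² = 0.04161 J.
Fraction lost = 0.2833.

fraction ≈ 0.283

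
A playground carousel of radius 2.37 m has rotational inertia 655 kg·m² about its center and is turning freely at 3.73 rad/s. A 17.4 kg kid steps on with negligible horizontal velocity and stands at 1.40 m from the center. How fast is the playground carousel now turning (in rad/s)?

ω_f ≈ 3.55 rad/s

No external torque acts about the center; L_before = L_after.
Added inertia Σmr² = (17.4)(1.40)² = 34.10 kg·m²; I_f = 655.0 + 34.10 = 689.1 kg·m².
ω_f = I_p ω_i / I_f = (655.0)(3.73) / 689.1 = 3.545 rad/s.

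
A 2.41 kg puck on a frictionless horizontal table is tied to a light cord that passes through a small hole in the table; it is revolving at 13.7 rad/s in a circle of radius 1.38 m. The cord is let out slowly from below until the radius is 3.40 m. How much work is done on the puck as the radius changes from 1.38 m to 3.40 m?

W ≈ -360 J

No torque about the axis ⇒ m r₁² ω₁ = m r₂² ω₂.
ω₂ = ω₁ (r₁/r₂)² = (13.7)(1.38/3.40)² = 2.257 rad/s.
W = ΔKE = ½m(v₂² − v₁²) = -359.8 J.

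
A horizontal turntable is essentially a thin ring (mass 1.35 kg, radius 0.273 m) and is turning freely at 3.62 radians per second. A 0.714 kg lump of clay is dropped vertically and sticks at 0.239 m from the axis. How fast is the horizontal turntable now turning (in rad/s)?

No external torque acts about the axis; L_before = L_after.
I_p = (1.35)(0.273)² = 0.1006 kg·m².
Added inertia Σmr² = (0.714)(0.239)² = 0.04078 kg·m²; I_f = 0.1006 + 0.04078 = 0.1414 kg·m².
ω_f = I_p ω_i / I_f = (0.1006)(3.62) / 0.1414 = 2.576 rad/s.

ω_f ≈ 2.58 rad/s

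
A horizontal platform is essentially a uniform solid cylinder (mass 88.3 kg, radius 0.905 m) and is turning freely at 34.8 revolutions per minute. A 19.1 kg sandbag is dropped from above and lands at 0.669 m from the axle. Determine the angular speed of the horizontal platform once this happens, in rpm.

ω_f ≈ 28.1 rpm

No external torque acts about the axle; L_before = L_after.
I_p = ½(88.3)(0.905)² = 36.16 kg·m².
Added inertia Σmr² = (19.1)(0.669)² = 8.548 kg·m²; I_f = 36.16 + 8.548 = 44.71 kg·m².
ω_f = I_p ω_i / I_f = (36.16)(34.8) / 44.71 = 28.15 rpm.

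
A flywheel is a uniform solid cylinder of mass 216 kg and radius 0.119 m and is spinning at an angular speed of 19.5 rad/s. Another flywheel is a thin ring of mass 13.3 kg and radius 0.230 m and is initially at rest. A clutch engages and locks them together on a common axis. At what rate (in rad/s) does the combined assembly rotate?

The coupling torques are internal; angular momentum about the shared axis is conserved.
Moments of inertia: I_A = ½(216)(0.119)² = 1.529 kg·m²; I_B = (13.3)(0.230)² = 0.7036 kg·m².
Taking A's sense as positive: L = (1.529)(19.5) = 29.82 kg·m²·rad/s.
Combined I = 1.529 + 0.7036 = 2.233 kg·m².
ω_f = L / I = 29.82 / 2.233 = 13.36 rad/s.

|ω_f| ≈ 13.4 rad/s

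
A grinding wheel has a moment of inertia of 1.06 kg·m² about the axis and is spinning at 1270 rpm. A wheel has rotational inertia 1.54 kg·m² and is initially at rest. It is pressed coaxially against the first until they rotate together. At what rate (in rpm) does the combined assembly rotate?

The coupling torques are internal; angular momentum about the shared axis is conserved.
Taking A's sense as positive: L = (1.060)(1270) = 1346 kg·m²·rpm.
Combined I = 1.060 + 1.540 = 2.600 kg·m².
ω_f = L / I = 1346 / 2.600 = 517.8 rpm.

|ω_f| ≈ 518 rpm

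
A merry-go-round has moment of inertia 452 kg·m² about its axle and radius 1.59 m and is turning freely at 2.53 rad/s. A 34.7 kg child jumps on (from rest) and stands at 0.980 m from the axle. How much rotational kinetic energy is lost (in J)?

energy lost ≈ 99.3 J

No external torque acts about the axle; L_before = L_after.
Added inertia Σmr² = (34.7)(0.980)² = 33.33 kg·m²; I_f = 452.0 + 33.33 = 485.3 kg·m².
ω_f = I_p ω_i / I_f = (452.0)(2.53) / 485.3 = 2.356 rad/s.
KE_i = ½(452.0)(2.530 rad/s)² = 1447 J; KE_f = ½(485.3)(2.356)² = 1347 J.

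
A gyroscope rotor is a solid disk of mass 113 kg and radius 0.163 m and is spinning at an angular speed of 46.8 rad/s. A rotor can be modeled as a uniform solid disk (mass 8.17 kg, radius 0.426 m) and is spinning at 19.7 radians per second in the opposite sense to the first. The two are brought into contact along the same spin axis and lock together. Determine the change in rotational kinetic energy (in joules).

ΔKE ≈ -1100 J

No external torque acts about the common axis, so total angular momentum is conserved.
Moments of inertia: I_A = ½(113)(0.163)² = 1.501 kg·m²; I_B = ½(8.17)(0.426)² = 0.7413 kg·m².
Taking A's sense as positive: L = (1.501)(46.8) − (0.7413)(19.7) = 55.65 kg·m²·rad/s.
Combined I = 1.501 + 0.7413 = 2.242 kg·m².
ω_f = L / I = 55.65 / 2.242 = 24.82 rad/s.
KE_i = ½ΣIω² = 1788 J; KE_f = ½(2.242)(24.82)² = 690.5 J.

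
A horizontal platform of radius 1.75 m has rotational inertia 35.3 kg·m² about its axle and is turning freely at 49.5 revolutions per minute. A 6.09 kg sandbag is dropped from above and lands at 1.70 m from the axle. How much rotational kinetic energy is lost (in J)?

energy lost ≈ 158 J

No external torque acts about the axle; L_before = L_after.
Added inertia Σmr² = (6.09)(1.70)² = 17.60 kg·m²; I_f = 35.30 + 17.60 = 52.90 kg·m².
ω_f = I_p ω_i / I_f = (35.30)(49.5) / 52.90 = 33.03 rpm.
KE_i = ½(35.30)(5.184 rad/s)² = 474.3 J; KE_f = ½(52.90)(3.459)² = 316.5 J.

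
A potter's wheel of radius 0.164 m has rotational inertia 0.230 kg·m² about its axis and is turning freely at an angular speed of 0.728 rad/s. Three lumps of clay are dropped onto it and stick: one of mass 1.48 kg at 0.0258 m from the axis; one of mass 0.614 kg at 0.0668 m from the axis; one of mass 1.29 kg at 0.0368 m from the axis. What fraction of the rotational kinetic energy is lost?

The added mass arrives with no angular momentum about the axis, and any external torque about the axis is negligible, so the system's angular momentum is conserved.
Added inertia Σmr² = (1.48)(0.0258)² + (0.614)(0.0668)² + (1.29)(0.0368)² = 0.005472 kg·m²; I_f = 0.2300 + 0.005472 = 0.2355 kg·m².
ω_f = I_p ω_i / I_f = (0.2300)(0.728) / 0.2355 = 0.7111 rad/s.
KE_i = ½(0.2300)(0.7280 rad/s)² = 0.06095 J; KE_f = ½(0.2355)(0.7111)² = 0.05953 J.
Fraction lost = 0.02324.

fraction ≈ 0.0232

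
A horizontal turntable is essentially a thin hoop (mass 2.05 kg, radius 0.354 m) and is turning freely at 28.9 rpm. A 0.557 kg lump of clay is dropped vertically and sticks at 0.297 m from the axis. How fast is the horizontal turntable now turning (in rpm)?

ω_f ≈ 24.3 rpm

No external torque acts about the axis; L_before = L_after.
I_p = (2.05)(0.354)² = 0.2569 kg·m².
Added inertia Σmr² = (0.557)(0.297)² = 0.04913 kg·m²; I_f = 0.2569 + 0.04913 = 0.3060 kg·m².
ω_f = I_p ω_i / I_f = (0.2569)(28.9) / 0.3060 = 24.26 rpm.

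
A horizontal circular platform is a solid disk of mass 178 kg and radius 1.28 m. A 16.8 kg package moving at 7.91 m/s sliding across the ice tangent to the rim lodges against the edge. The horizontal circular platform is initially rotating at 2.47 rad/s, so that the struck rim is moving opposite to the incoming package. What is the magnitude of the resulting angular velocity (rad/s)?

|ω_f| ≈ 1.10 rad/s

About the central axle the impulsive forces during the collision are internal, so angular momentum about that axis is conserved.
I_p = ½(178)(1.28)² = 145.8 kg·m². Taking the sense of the package's angular momentum as positive, L_{package} = m v R = (16.8)(7.91)(1.28) = 170.1 kg·m²/s.
L_i = −I_p ω_p + m v R = −(145.8)(2.47) + 170.1 = -190.1 kg·m²/s.
After sticking, I_f = I_p + m R² = 145.8 + (16.8)(1.28)² = 173.3 kg·m².
ω_f = L_i / I_f = -190.1 / 173.3 = -1.097 rad/s.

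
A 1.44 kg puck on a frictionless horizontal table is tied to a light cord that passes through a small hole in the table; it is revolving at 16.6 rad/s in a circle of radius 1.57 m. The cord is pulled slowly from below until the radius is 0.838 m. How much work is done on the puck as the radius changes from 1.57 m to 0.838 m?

No torque about the axis ⇒ m r₁² ω₁ = m r₂² ω₂.
ω₂ = ω₁ (r₁/r₂)² = (16.6)(1.57/0.838)² = 58.27 rad/s.
W = ΔKE = ½m(v₂² − v₁²) = 1228 J.

W ≈ 1230 J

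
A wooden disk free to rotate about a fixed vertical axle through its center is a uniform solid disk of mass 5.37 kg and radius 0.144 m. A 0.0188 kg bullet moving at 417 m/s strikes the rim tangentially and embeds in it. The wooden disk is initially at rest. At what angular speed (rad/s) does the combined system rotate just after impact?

|ω_f| ≈ 20.1 rad/s

About the axle the impulsive forces during the collision are internal, so angular momentum about that axis is conserved.
I_p = ½(5.37)(0.144)² = 0.05568 kg·m². Taking the sense of the bullet's angular momentum as positive, L_{bullet} = m v R = (0.0188)(417)(0.144) = 1.129 kg·m²/s.
L_i = 0 + 1.129 = 1.129 kg·m²/s.
After sticking, I_f = I_p + m R² = 0.05568 + (0.0188)(0.144)² = 0.05607 kg·m².
ω_f = L_i / I_f = 1.129 / 0.05607 = 20.14 rad/s.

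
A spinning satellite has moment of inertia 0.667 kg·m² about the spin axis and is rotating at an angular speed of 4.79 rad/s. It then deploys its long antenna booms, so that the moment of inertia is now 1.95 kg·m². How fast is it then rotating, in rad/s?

ω₂ ≈ 1.64 rad/s

Angular momentum about the spin axis is conserved since the torque about it is zero.
ω₂ = I₁ω₁ / I₂ = (0.6670)(4.79 rad/s) / (1.950) = 1.638 rad/s.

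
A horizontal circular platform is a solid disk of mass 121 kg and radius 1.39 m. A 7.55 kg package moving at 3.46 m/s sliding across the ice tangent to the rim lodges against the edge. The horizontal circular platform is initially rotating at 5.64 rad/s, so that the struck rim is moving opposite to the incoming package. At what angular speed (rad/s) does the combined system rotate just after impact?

|ω_f| ≈ 4.74 rad/s

About the central axle the impulsive forces during the collision are internal, so angular momentum about that axis is conserved.
I_p = ½(121)(1.39)² = 116.9 kg·m². Taking the sense of the package's angular momentum as positive, L_{package} = m v R = (7.55)(3.46)(1.39) = 36.31 kg·m²/s.
L_i = −I_p ω_p + m v R = −(116.9)(5.64) + 36.31 = -623.0 kg·m²/s.
After sticking, I_f = I_p + m R² = 116.9 + (7.55)(1.39)² = 131.5 kg·m².
ω_f = L_i / I_f = -623.0 / 131.5 = -4.738 rad/s.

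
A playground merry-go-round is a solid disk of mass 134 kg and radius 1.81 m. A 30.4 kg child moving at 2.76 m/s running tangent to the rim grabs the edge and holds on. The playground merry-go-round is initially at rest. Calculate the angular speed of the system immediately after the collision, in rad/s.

|ω_f| ≈ 0.476 rad/s

About the axle the impulsive forces during the collision are internal, so angular momentum about that axis is conserved.
I_p = ½(134)(1.81)² = 219.5 kg·m². Taking the sense of the child's angular momentum as positive, L_{child} = m v R = (30.4)(2.76)(1.81) = 151.9 kg·m²/s.
L_i = 0 + 151.9 = 151.9 kg·m²/s.
After sticking, I_f = I_p + m R² = 219.5 + (30.4)(1.81)² = 319.1 kg·m².
ω_f = L_i / I_f = 151.9 / 319.1 = 0.4759 rad/s.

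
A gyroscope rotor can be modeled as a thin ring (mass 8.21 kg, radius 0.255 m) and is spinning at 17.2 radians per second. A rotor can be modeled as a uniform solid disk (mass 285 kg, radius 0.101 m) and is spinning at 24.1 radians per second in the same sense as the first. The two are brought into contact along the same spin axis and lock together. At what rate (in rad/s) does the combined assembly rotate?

No external torque acts about the common axis, so total angular momentum is conserved.
Moments of inertia: I_A = (8.21)(0.255)² = 0.5339 kg·m²; I_B = ½(285)(0.101)² = 1.454 kg·m².
Taking A's sense as positive: L = (0.5339)(17.2) + (1.454)(24.1) = 44.22 kg·m²·rad/s.
Combined I = 0.5339 + 1.454 = 1.987 kg·m².
ω_f = L / I = 44.22 / 1.987 = 22.25 rad/s.

|ω_f| ≈ 22.2 rad/s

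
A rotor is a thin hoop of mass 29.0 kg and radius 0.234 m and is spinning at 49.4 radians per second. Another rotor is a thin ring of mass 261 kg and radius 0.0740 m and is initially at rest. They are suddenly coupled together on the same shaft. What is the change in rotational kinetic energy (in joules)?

No external torque acts about the common axis, so total angular momentum is conserved.
Moments of inertia: I_A = (29.0)(0.234)² = 1.588 kg·m²; I_B = (261)(0.0740)² = 1.429 kg·m².
Taking A's sense as positive: L = (1.588)(49.4) = 78.44 kg·m²·rad/s.
Combined I = 1.588 + 1.429 = 3.017 kg·m².
ω_f = L / I = 78.44 / 3.017 = 26.00 rad/s.
KE_i = ½ΣIω² = 1938 J; KE_f = ½(3.017)(26.00)² = 1020 J.

ΔKE ≈ -918 J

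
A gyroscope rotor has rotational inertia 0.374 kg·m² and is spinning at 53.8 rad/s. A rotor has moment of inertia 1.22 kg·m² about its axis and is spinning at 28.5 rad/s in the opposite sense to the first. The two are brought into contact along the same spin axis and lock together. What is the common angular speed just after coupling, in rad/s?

The coupling torques are internal; angular momentum about the shared axis is conserved.
Taking A's sense as positive: L = (0.3740)(53.8) − (1.220)(28.5) = -14.65 kg·m²·rad/s.
Combined I = 0.3740 + 1.220 = 1.594 kg·m².
ω_f = L / I = -14.65 / 1.594 = -9.190 rad/s.

|ω_f| ≈ 9.19 rad/s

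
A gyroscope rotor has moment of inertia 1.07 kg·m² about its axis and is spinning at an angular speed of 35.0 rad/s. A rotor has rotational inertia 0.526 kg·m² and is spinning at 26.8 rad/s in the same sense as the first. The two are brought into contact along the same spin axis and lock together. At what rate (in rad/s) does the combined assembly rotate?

The coupling torques are internal; angular momentum about the shared axis is conserved.
Taking A's sense as positive: L = (1.070)(35.0) + (0.5260)(26.8) = 51.55 kg·m²·rad/s.
Combined I = 1.070 + 0.5260 = 1.596 kg·m².
ω_f = L / I = 51.55 / 1.596 = 32.30 rad/s.

|ω_f| ≈ 32.3 rad/s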